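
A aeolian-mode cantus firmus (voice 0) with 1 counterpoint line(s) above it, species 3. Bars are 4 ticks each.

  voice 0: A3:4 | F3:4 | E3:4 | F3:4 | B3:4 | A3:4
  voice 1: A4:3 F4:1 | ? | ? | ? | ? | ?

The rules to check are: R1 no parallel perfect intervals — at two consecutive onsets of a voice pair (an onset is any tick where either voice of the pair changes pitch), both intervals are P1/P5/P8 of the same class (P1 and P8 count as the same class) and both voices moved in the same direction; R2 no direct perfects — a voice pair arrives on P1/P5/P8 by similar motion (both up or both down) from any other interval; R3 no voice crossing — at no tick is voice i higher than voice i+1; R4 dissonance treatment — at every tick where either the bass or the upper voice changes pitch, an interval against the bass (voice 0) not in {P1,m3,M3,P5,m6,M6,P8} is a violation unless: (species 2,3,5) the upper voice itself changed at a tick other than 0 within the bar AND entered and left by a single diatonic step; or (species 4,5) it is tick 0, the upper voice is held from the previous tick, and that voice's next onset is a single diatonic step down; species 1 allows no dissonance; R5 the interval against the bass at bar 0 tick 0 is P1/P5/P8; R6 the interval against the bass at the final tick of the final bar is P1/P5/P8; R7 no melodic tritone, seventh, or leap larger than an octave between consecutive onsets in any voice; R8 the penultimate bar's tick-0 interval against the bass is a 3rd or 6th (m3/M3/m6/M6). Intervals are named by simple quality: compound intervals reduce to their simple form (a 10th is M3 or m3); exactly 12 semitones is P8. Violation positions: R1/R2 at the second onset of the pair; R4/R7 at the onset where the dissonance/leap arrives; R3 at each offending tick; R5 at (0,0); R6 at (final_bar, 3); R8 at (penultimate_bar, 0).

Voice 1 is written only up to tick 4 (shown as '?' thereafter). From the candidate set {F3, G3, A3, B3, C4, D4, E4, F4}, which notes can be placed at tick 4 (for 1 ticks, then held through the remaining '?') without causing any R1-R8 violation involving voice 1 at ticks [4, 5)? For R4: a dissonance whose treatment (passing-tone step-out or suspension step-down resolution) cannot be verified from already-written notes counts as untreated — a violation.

F3: violates R2
G3: violates R4,R7
A3: legal
B3: violates R4,R7
C4: violates R2
D4: legal
E4: violates R4
F4: legal

{A3, D4, F4}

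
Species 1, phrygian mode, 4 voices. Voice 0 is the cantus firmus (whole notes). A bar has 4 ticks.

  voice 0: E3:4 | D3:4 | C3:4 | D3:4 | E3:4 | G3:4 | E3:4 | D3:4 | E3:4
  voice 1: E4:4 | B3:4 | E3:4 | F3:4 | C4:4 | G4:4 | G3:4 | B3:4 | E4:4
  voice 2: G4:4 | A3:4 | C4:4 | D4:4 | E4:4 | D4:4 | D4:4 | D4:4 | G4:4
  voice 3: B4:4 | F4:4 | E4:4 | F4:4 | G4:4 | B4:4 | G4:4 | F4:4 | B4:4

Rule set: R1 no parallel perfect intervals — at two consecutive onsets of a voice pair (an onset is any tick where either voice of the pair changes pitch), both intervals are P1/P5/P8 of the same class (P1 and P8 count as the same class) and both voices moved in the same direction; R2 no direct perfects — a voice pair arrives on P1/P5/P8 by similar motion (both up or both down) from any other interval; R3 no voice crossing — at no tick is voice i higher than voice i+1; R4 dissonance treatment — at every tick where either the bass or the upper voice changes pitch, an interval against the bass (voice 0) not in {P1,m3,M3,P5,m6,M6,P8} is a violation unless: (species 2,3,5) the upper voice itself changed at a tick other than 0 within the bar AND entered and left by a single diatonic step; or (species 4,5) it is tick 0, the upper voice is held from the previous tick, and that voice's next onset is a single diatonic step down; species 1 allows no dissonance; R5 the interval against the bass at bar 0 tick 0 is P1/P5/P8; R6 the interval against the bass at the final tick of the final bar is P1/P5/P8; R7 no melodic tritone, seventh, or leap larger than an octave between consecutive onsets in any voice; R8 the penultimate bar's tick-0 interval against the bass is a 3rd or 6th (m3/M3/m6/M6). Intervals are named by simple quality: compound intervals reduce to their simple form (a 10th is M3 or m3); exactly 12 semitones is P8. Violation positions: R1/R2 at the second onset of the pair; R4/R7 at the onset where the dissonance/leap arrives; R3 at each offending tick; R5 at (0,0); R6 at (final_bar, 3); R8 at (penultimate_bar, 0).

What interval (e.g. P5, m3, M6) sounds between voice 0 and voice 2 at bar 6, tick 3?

voice 0=E3 voice 2=D4 -> m7

m7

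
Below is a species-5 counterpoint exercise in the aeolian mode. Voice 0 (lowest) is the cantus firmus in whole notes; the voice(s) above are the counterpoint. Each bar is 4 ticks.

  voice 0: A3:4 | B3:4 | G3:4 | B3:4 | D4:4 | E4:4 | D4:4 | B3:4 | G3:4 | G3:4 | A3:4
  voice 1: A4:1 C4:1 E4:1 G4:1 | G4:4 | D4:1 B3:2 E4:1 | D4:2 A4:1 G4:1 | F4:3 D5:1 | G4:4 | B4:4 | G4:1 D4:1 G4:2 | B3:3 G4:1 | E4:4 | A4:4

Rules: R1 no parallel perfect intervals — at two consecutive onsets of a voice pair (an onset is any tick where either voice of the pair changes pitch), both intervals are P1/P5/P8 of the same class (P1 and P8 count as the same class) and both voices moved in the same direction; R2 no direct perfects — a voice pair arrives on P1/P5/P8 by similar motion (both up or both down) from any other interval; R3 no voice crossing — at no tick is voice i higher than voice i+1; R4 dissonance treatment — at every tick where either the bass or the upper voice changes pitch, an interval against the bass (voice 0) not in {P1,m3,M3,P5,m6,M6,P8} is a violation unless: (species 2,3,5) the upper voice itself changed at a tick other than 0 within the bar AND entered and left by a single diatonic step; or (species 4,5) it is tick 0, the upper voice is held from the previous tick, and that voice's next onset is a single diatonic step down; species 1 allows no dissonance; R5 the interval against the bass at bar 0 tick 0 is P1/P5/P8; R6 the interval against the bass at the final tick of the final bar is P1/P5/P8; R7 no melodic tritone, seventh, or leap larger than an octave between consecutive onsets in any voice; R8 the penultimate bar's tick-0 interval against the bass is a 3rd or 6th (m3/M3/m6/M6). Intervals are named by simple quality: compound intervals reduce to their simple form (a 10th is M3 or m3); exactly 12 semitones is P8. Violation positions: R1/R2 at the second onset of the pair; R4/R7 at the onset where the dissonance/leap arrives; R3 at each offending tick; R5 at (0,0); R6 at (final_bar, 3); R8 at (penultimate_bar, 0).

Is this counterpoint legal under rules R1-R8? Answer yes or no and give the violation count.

bar 0: v0=A3 v1=A4 (P8)
bar 1: v0=B3 v1=G4 (m6)
bar 2: v0=G3 v1=D4 (P5)
bar 3: v0=B3 v1=D4 (m3)
bar 4: v0=D4 v1=F4 (m3)
bar 5: v0=E4 v1=G4 (m3)
bar 6: v0=D4 v1=B4 (M6)
bar 7: v0=B3 v1=G4 (m6)
bar 8: v0=G3 v1=B3 (M3)
bar 9: v0=G3 v1=E4 (M6)
bar 10: v0=A3 v1=A4 (P8)
  R4 @ bar0.3: A3/G4 m7 untreated
  R2 @ bar2.0: B3/G4 m6 -> G3/D4 P5 similar
  R4 @ bar3.2: B3/A4 m7 untreated
  R2 @ bar10.0: G3/E4 M6 -> A3/A4 P8 similar

No (4 violations)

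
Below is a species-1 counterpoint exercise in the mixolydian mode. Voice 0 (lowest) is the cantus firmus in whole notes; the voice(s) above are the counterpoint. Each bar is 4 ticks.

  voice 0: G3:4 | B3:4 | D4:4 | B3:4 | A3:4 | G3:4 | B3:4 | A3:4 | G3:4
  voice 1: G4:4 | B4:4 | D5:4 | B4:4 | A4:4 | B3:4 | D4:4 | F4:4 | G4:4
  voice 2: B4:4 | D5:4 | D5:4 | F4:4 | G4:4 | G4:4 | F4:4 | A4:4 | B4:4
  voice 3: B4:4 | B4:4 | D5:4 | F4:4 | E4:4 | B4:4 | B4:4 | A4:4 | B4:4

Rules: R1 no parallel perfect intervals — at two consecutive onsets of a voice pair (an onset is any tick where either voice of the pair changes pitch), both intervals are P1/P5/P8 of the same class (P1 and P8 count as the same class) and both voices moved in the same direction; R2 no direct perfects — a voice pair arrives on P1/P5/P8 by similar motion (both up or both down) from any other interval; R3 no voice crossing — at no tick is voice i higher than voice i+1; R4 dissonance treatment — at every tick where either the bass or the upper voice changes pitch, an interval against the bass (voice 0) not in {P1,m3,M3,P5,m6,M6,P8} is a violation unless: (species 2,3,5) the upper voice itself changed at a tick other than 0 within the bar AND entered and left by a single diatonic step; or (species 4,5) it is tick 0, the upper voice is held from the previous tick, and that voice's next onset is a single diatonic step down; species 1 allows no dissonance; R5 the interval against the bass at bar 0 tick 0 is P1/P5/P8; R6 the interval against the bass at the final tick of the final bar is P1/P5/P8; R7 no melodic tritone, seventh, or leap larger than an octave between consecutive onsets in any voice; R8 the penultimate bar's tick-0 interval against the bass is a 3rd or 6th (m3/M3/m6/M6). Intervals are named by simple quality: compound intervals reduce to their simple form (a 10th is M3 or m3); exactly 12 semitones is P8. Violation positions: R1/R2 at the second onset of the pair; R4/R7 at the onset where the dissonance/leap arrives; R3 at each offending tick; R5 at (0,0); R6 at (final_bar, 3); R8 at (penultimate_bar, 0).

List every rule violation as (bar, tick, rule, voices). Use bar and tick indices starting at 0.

(0, 0, R5, (0, 2))
(0, 0, R5, (0, 3))
(1, 0, R1, (0, 1))
(1, 0, R3, (2, 3))
(1, 1, R3, (2, 3))
(1, 2, R3, (2, 3))
(1, 3, R3, (2, 3))
(2, 0, R1, (0, 1))
(2, 0, R1, (0, 3))
(2, 0, R1, (1, 3))
(3, 0, R1, (0, 1))
(3, 0, R1, (2, 3))
(3, 0, R3, (1, 2))
(3, 0, R4, (0, 2))
(3, 0, R4, (0, 3))
(3, 1, R3, (1, 2))
(3, 2, R3, (1, 2))
(3, 3, R3, (1, 2))
(4, 0, R1, (0, 1))
(4, 0, R2, (0, 3))
(4, 0, R3, (1, 2))
(4, 0, R3, (2, 3))
(4, 0, R4, (0, 2))
(4, 1, R3, (1, 2))
(4, 1, R3, (2, 3))
(4, 2, R3, (1, 2))
(4, 2, R3, (2, 3))
(4, 3, R3, (1, 2))
(4, 3, R3, (2, 3))
(5, 0, R7, (1,))
(6, 0, R4, (0, 2))
(7, 0, R1, (0, 3))
(7, 0, R8, (0, 2))
(7, 0, R8, (0, 3))
(8, 0, R1, (2, 3))
(8, 3, R6, (0, 2))
(8, 3, R6, (0, 3))

bar 0: v0=G3 v1=G4 v2=B4 v3=B4 downbeat M3
bar 1: v0=B3 v1=B4 v2=D5 v3=B4 downbeat P8
bar 2: v0=D4 v1=D5 v2=D5 v3=D5 downbeat P8
bar 3: v0=B3 v1=B4 v2=F4 v3=F4 downbeat TT
bar 4: v0=A3 v1=A4 v2=G4 v3=E4 downbeat P5
bar 5: v0=G3 v1=B3 v2=G4 v3=B4 downbeat M3
bar 6: v0=B3 v1=D4 v2=F4 v3=B4 downbeat P8
bar 7: v0=A3 v1=F4 v2=A4 v3=A4 downbeat P8
bar 8: v0=G3 v1=G4 v2=B4 v3=B4 downbeat M3
  -> R5 @ bar 0 tick 0 v(0, 2): opens on M3
  -> R5 @ bar 0 tick 0 v(0, 3): opens on M3
  -> R1 @ bar 1 tick 0 v(0, 1): G3/G4 P8 -> B3/B4 P8 similar
  -> R3 @ bar 1 tick 0 v(2, 3): D5 above B4
  -> R3 @ bar 1 tick 1 v(2, 3): D5 above B4
  -> R3 @ bar 1 tick 2 v(2, 3): D5 above B4
  -> R3 @ bar 1 tick 3 v(2, 3): D5 above B4
  -> R1 @ bar 2 tick 0 v(0, 1): B3/B4 P8 -> D4/D5 P8 similar
  -> R1 @ bar 2 tick 0 v(0, 3): B3/B4 P8 -> D4/D5 P8 similar
  -> R1 @ bar 2 tick 0 v(1, 3): B4/B4 P1 -> D5/D5 P1 similar
  -> R1 @ bar 3 tick 0 v(0, 1): D4/D5 P8 -> B3/B4 P8 similar
  -> R1 @ bar 3 tick 0 v(2, 3): D5/D5 P1 -> F4/F4 P1 similar
  -> R3 @ bar 3 tick 0 v(1, 2): B4 above F4
  -> R4 @ bar 3 tick 0 v(0, 2): B3/F4 TT untreated
  -> R4 @ bar 3 tick 0 v(0, 3): B3/F4 TT untreated
  -> R3 @ bar 3 tick 1 v(1, 2): B4 above F4
  -> R3 @ bar 3 tick 2 v(1, 2): B4 above F4
  -> R3 @ bar 3 tick 3 v(1, 2): B4 above F4
  -> R1 @ bar 4 tick 0 v(0, 1): B3/B4 P8 -> A3/A4 P8 similar
  -> R2 @ bar 4 tick 0 v(0, 3): B3/F4 TT -> A3/E4 P5 similar
  -> R3 @ bar 4 tick 0 v(1, 2): A4 above G4
  -> R3 @ bar 4 tick 0 v(2, 3): G4 above E4
  -> R4 @ bar 4 tick 0 v(0, 2): A3/G4 m7 untreated
  -> R3 @ bar 4 tick 1 v(1, 2): A4 above G4
  -> R3 @ bar 4 tick 1 v(2, 3): G4 above E4
  -> R3 @ bar 4 tick 2 v(1, 2): A4 above G4
  -> R3 @ bar 4 tick 2 v(2, 3): G4 above E4
  -> R3 @ bar 4 tick 3 v(1, 2): A4 above G4
  -> R3 @ bar 4 tick 3 v(2, 3): G4 above E4
  -> R7 @ bar 5 tick 0 v(1,): A4->B3 leap 10st
  -> R4 @ bar 6 tick 0 v(0, 2): B3/F4 TT untreated
  -> R1 @ bar 7 tick 0 v(0, 3): B3/B4 P8 -> A3/A4 P8 similar
  -> R8 @ bar 7 tick 0 v(0, 2): penult P8 not 3rd/6th
  -> R8 @ bar 7 tick 0 v(0, 3): penult P8 not 3rd/6th
  -> R1 @ bar 8 tick 0 v(2, 3): A4/A4 P1 -> B4/B4 P1 similar
  -> R6 @ bar 8 tick 3 v(0, 2): closes on M3
  -> R6 @ bar 8 tick 3 v(0, 3): closes on M3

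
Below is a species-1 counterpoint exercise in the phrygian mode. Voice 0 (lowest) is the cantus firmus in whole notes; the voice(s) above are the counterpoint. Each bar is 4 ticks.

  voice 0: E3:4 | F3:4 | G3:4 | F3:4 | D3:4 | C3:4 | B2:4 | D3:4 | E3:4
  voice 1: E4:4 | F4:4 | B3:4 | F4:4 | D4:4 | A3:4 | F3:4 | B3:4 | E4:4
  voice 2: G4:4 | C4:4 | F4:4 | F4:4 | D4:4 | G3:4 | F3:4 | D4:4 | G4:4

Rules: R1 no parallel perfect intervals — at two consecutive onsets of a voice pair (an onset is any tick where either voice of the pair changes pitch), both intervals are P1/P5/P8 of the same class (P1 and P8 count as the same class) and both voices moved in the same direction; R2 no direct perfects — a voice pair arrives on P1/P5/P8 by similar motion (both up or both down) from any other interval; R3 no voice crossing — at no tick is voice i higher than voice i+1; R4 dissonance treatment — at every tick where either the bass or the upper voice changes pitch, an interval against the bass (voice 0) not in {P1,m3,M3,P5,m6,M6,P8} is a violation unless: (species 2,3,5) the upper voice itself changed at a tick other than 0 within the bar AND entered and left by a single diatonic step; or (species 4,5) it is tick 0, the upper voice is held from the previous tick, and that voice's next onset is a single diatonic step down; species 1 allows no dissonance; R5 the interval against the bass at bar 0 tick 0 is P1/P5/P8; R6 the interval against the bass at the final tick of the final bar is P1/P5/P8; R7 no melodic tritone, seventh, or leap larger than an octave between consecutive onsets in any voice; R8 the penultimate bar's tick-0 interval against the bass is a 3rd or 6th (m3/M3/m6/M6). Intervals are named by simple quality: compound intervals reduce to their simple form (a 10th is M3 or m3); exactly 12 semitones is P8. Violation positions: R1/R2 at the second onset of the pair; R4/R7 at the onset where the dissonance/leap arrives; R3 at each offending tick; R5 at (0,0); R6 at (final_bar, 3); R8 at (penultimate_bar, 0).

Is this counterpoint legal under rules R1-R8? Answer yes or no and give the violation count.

No (25 violations)

bar 0: v0=E3 v1=E4 v2=G4 (m3)
bar 1: v0=F3 v1=F4 v2=C4 (P5)
bar 2: v0=G3 v1=B3 v2=F4 (m7)
bar 3: v0=F3 v1=F4 v2=F4 (P8)
bar 4: v0=D3 v1=D4 v2=D4 (P8)
bar 5: v0=C3 v1=A3 v2=G3 (P5)
bar 6: v0=B2 v1=F3 v2=F3 (TT)
bar 7: v0=D3 v1=B3 v2=D4 (P8)
bar 8: v0=E3 v1=E4 v2=G4 (m3)
  R5 @ bar0.0: opens on m3
  R1 @ bar1.0: E3/E4 P8 -> F3/F4 P8 similar
  R3 @ bar1.0: F4 above C4
  R3 @ bar1.1: F4 above C4
  R3 @ bar1.2: F4 above C4
  R3 @ bar1.3: F4 above C4
  R4 @ bar2.0: G3/F4 m7 untreated
  R7 @ bar2.0: F4->B3 leap 6st
  R7 @ bar3.0: B3->F4 leap 6st
  R1 @ bar4.0: F3/F4 P8 -> D3/D4 P8 similar
  R1 @ bar4.0: F3/F4 P8 -> D3/D4 P8 similar
  R1 @ bar4.0: F4/F4 P1 -> D4/D4 P1 similar
  R2 @ bar5.0: D3/D4 P8 -> C3/G3 P5 similar
  R3 @ bar5.0: A3 above G3
  R3 @ bar5.1: A3 above G3
  R3 @ bar5.2: A3 above G3
  R3 @ bar5.3: A3 above G3
  R2 @ bar6.0: A3/G3 M2 -> F3/F3 P1 similar
  R4 @ bar6.0: B2/F3 TT untreated
  R4 @ bar6.0: B2/F3 TT untreated
  R2 @ bar7.0: B2/F3 TT -> D3/D4 P8 similar
  R7 @ bar7.0: F3->B3 leap 6st
  R8 @ bar7.0: penult P8 not 3rd/6th
  R2 @ bar8.0: D3/B3 M6 -> E3/E4 P8 similar
  R6 @ bar8.3: closes on m3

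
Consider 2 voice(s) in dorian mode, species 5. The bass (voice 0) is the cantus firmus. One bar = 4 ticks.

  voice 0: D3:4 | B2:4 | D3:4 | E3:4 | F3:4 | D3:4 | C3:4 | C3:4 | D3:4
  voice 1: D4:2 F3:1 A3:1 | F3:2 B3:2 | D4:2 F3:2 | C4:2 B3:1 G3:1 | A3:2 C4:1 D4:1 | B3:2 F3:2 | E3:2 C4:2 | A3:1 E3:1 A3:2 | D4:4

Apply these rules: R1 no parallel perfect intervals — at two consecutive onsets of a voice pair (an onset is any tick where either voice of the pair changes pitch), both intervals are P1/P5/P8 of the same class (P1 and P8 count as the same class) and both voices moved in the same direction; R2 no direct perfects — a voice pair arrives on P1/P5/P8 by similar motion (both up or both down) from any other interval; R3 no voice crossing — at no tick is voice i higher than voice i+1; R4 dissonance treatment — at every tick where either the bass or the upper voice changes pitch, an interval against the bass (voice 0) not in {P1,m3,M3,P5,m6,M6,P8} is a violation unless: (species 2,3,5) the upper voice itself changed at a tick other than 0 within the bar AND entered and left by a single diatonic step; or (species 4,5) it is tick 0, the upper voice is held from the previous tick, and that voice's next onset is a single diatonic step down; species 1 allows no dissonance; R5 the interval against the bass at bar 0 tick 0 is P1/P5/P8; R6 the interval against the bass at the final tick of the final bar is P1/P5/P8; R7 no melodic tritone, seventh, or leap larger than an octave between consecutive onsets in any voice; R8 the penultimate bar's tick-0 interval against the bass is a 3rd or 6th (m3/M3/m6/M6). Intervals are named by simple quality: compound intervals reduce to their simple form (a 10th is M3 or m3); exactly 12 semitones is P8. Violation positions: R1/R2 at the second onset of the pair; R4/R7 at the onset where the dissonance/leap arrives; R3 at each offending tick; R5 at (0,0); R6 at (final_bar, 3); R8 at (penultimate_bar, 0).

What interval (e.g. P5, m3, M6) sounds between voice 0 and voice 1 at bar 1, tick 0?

TT

voice 0=B2 voice 1=F3 -> TT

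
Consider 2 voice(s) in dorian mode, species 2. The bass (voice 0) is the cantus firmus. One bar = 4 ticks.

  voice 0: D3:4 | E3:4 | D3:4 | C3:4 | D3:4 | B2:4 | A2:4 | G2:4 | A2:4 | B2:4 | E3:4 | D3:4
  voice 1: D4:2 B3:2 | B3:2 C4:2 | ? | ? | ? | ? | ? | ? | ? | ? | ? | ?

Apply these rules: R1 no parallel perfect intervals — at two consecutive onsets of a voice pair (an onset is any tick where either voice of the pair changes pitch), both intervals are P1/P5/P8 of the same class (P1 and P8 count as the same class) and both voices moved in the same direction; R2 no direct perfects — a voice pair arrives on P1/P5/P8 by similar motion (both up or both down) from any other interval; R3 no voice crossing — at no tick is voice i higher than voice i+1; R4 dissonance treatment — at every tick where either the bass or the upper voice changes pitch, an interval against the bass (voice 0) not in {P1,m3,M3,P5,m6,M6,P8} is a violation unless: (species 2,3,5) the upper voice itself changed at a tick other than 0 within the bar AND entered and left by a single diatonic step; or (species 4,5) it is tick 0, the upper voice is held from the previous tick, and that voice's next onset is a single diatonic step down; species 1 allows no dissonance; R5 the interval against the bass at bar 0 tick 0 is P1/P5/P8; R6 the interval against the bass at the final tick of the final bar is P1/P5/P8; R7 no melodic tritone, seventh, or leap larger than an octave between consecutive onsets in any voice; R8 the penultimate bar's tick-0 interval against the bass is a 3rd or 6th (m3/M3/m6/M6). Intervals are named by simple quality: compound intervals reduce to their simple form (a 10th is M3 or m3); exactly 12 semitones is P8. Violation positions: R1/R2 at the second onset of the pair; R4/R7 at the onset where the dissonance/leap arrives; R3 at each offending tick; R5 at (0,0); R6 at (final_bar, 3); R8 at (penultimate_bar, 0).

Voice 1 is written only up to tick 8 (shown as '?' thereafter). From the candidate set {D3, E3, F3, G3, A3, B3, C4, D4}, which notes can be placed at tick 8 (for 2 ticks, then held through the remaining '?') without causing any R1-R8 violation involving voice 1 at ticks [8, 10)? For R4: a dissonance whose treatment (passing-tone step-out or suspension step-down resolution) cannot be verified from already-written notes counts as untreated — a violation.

D3: violates R2,R7
E3: violates R4
F3: legal
G3: violates R4
A3: violates R2
B3: legal
C4: violates R4
D4: legal

{B3, D4, F3}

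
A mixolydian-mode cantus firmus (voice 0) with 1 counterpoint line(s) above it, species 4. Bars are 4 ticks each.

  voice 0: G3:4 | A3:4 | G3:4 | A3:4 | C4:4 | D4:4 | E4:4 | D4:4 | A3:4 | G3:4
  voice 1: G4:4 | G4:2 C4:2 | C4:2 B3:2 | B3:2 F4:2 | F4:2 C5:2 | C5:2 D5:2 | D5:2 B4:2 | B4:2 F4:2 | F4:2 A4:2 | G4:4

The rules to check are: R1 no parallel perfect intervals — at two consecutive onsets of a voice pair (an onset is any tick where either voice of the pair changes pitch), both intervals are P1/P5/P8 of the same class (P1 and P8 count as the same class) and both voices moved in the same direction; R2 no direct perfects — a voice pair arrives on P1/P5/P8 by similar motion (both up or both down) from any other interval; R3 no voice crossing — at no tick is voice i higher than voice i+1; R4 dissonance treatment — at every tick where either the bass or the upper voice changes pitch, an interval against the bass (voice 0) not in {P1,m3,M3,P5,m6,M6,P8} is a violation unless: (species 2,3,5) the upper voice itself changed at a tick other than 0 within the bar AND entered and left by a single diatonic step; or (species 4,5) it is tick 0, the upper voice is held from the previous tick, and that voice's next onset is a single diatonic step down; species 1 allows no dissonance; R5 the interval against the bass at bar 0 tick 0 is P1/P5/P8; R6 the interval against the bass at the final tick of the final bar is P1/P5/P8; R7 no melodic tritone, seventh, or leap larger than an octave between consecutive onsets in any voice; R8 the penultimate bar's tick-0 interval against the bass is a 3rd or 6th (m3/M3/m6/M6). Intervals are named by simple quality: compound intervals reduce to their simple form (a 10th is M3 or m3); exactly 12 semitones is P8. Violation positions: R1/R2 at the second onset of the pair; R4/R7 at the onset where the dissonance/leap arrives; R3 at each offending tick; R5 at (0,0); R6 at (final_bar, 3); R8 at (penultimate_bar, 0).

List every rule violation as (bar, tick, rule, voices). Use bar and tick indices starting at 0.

(1, 0, R4, (0, 1))
(3, 0, R4, (0, 1))
(3, 2, R7, (1,))
(4, 0, R4, (0, 1))
(5, 0, R4, (0, 1))
(6, 0, R4, (0, 1))
(7, 2, R7, (1,))
(9, 0, R1, (0, 1))

bar 0: v0=G3 v1=G4 downbeat P8
bar 1: v0=A3 v1=G4 downbeat m7
bar 2: v0=G3 v1=C4 downbeat P4
bar 3: v0=A3 v1=B3 downbeat M2
bar 4: v0=C4 v1=F4 downbeat P4
bar 5: v0=D4 v1=C5 downbeat m7
bar 6: v0=E4 v1=D5 downbeat m7
bar 7: v0=D4 v1=B4 downbeat M6
bar 8: v0=A3 v1=F4 downbeat m6
bar 9: v0=G3 v1=G4 downbeat P8
  -> R4 @ bar 1 tick 0 v(0, 1): A3/G4 m7 untreated
  -> R4 @ bar 3 tick 0 v(0, 1): A3/B3 M2 untreated
  -> R7 @ bar 3 tick 2 v(1,): B3->F4 leap 6st
  -> R4 @ bar 4 tick 0 v(0, 1): C4/F4 P4 untreated
  -> R4 @ bar 5 tick 0 v(0, 1): D4/C5 m7 untreated
  -> R4 @ bar 6 tick 0 v(0, 1): E4/D5 m7 untreated
  -> R7 @ bar 7 tick 2 v(1,): B4->F4 leap 6st
  -> R1 @ bar 9 tick 0 v(0, 1): A3/A4 P8 -> G3/G4 P8 similar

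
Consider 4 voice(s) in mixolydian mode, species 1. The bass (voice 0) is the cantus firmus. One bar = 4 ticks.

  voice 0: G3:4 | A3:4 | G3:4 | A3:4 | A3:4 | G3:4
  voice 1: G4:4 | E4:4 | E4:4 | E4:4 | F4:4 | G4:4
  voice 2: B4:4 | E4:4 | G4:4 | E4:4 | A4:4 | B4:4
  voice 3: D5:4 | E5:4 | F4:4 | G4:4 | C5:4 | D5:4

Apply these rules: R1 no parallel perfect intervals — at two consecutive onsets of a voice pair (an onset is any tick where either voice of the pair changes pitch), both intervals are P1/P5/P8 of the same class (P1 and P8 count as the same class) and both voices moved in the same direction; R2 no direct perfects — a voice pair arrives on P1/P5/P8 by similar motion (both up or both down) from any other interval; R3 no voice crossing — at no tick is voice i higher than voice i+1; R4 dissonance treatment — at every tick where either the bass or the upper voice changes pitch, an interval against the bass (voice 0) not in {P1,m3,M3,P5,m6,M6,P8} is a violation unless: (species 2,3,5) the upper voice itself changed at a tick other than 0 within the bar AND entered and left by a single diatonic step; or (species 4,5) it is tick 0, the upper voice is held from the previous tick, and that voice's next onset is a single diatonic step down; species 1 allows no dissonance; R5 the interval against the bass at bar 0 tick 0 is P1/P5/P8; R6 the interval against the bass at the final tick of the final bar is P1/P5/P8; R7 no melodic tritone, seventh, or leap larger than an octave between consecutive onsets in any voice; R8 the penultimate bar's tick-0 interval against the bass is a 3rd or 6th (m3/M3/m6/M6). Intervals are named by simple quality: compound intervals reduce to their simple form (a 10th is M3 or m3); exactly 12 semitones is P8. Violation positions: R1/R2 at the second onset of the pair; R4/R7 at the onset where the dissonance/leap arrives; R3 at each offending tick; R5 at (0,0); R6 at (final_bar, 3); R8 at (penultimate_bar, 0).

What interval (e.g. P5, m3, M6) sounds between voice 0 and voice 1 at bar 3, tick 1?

P5

voice 0=A3 voice 1=E4 -> P5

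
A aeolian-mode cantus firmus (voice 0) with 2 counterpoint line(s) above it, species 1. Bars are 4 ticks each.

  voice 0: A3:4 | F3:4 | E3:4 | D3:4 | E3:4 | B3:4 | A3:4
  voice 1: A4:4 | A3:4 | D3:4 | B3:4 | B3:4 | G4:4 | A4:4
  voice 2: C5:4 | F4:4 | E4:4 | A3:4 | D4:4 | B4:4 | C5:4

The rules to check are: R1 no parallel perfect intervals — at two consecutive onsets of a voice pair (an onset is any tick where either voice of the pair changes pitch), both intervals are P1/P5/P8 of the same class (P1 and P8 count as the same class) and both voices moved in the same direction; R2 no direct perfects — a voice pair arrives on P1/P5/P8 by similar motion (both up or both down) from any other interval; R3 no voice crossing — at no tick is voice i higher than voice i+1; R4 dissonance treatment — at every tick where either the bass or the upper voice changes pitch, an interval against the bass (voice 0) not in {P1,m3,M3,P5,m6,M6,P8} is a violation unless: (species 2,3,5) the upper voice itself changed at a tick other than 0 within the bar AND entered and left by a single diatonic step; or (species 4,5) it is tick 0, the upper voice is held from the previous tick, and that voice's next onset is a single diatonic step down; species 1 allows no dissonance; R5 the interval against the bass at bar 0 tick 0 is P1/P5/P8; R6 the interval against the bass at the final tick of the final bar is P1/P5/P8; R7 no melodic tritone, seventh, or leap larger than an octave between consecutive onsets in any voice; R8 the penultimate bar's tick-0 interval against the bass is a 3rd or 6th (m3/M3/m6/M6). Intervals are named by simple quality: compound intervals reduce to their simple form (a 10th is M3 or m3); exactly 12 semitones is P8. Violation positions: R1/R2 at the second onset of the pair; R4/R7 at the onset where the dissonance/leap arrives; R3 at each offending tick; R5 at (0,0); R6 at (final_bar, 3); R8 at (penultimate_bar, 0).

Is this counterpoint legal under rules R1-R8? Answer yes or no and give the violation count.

bar 0: v0=A3 v1=A4 v2=C5 (m3)
bar 1: v0=F3 v1=A3 v2=F4 (P8)
bar 2: v0=E3 v1=D3 v2=E4 (P8)
bar 3: v0=D3 v1=B3 v2=A3 (P5)
bar 4: v0=E3 v1=B3 v2=D4 (m7)
bar 5: v0=B3 v1=G4 v2=B4 (P8)
bar 6: v0=A3 v1=A4 v2=C5 (m3)
  R5 @ bar0.0: opens on m3
  R2 @ bar1.0: A3/C5 m3 -> F3/F4 P8 similar
  R1 @ bar2.0: F3/F4 P8 -> E3/E4 P8 similar
  R3 @ bar2.0: E3 above D3
  R4 @ bar2.0: E3/D3 M2 untreated
  R3 @ bar2.1: E3 above D3
  R3 @ bar2.2: E3 above D3
  R3 @ bar2.3: E3 above D3
  R2 @ bar3.0: E3/E4 P8 -> D3/A3 P5 similar
  R3 @ bar3.0: B3 above A3
  R3 @ bar3.1: B3 above A3
  R3 @ bar3.2: B3 above A3
  R3 @ bar3.3: B3 above A3
  R4 @ bar4.0: E3/D4 m7 untreated
  R2 @ bar5.0: E3/D4 m7 -> B3/B4 P8 similar
  R8 @ bar5.0: penult P8 not 3rd/6th
  R6 @ bar6.3: closes on m3

No (17 violations)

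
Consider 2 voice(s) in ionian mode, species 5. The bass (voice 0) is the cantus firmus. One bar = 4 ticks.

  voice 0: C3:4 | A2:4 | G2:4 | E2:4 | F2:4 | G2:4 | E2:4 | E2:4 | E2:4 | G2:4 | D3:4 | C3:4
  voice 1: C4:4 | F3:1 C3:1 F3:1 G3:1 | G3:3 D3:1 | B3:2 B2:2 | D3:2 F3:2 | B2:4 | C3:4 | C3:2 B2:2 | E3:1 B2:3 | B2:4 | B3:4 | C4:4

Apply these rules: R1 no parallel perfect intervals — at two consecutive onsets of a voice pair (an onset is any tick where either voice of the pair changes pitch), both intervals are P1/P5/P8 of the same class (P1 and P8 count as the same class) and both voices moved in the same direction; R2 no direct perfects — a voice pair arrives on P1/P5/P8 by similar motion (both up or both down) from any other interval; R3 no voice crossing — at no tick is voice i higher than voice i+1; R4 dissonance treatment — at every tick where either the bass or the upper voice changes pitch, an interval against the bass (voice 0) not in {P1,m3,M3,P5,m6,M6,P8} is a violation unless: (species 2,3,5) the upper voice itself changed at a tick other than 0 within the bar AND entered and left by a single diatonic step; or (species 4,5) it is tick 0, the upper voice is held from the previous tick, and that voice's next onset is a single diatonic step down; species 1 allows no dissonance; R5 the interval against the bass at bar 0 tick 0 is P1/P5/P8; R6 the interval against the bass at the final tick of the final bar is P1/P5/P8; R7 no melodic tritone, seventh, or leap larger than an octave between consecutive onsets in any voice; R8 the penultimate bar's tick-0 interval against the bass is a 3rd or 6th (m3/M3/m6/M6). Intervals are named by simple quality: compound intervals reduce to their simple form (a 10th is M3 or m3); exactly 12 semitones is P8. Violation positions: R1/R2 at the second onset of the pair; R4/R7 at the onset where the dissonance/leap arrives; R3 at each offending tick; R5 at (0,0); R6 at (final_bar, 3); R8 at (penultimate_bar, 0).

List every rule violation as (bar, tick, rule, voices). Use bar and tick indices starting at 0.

bar 0: v0=C3 v1=C4 downbeat P8
bar 1: v0=A2 v1=F3 downbeat m6
bar 2: v0=G2 v1=G3 downbeat P8
bar 3: v0=E2 v1=B3 downbeat P5
bar 4: v0=F2 v1=D3 downbeat M6
bar 5: v0=G2 v1=B2 downbeat M3
bar 6: v0=E2 v1=C3 downbeat m6
bar 7: v0=E2 v1=C3 downbeat m6
bar 8: v0=E2 v1=E3 downbeat P8
bar 9: v0=G2 v1=B2 downbeat M3
bar 10: v0=D3 v1=B3 downbeat M6
bar 11: v0=C3 v1=C4 downbeat P8
  -> R4 @ bar 1 tick 3 v(0, 1): A2/G3 m7 untreated
  -> R7 @ bar 5 tick 0 v(1,): F3->B2 leap 6st

(1, 3, R4, (0, 1))
(5, 0, R7, (1,))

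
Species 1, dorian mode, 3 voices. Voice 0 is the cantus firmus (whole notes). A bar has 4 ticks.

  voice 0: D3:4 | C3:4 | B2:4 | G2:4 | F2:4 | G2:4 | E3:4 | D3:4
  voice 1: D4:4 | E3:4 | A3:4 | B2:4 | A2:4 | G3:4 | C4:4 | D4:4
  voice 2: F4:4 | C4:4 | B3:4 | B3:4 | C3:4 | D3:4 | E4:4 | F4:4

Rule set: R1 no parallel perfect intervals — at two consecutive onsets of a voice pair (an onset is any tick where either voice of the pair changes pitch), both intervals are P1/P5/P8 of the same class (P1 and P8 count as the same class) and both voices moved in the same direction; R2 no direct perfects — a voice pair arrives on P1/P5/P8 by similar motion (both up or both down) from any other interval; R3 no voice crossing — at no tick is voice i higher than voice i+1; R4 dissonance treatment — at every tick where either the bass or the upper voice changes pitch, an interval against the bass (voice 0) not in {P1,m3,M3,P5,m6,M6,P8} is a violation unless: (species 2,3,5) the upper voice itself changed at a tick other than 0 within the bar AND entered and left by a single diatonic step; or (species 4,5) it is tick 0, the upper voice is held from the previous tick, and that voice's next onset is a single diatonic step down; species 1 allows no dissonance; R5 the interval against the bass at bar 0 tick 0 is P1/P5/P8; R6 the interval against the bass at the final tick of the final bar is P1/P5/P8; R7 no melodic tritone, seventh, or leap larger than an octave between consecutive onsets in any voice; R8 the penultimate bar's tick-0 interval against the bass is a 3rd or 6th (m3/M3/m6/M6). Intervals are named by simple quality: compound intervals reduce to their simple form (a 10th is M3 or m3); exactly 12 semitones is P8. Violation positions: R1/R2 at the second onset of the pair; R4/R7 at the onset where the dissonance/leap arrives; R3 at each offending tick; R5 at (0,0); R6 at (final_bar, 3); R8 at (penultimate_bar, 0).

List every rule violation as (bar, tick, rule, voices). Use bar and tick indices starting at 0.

(0, 0, R5, (0, 2))
(1, 0, R2, (0, 2))
(1, 0, R7, (1,))
(2, 0, R1, (0, 2))
(2, 0, R4, (0, 1))
(3, 0, R7, (1,))
(4, 0, R2, (0, 2))
(4, 0, R7, (2,))
(5, 0, R1, (0, 2))
(5, 0, R2, (0, 1))
(5, 0, R3, (1, 2))
(5, 0, R7, (1,))
(5, 1, R3, (1, 2))
(5, 2, R3, (1, 2))
(5, 3, R3, (1, 2))
(6, 0, R2, (0, 2))
(6, 0, R7, (2,))
(6, 0, R8, (0, 2))
(7, 3, R6, (0, 2))

bar 0: v0=D3 v1=D4 v2=F4 downbeat m3
bar 1: v0=C3 v1=E3 v2=C4 downbeat P8
bar 2: v0=B2 v1=A3 v2=B3 downbeat P8
bar 3: v0=G2 v1=B2 v2=B3 downbeat M3
bar 4: v0=F2 v1=A2 v2=C3 downbeat P5
bar 5: v0=G2 v1=G3 v2=D3 downbeat P5
bar 6: v0=E3 v1=C4 v2=E4 downbeat P8
bar 7: v0=D3 v1=D4 v2=F4 downbeat m3
  -> R5 @ bar 0 tick 0 v(0, 2): opens on m3
  -> R2 @ bar 1 tick 0 v(0, 2): D3/F4 m3 -> C3/C4 P8 similar
  -> R7 @ bar 1 tick 0 v(1,): D4->E3 leap 10st
  -> R1 @ bar 2 tick 0 v(0, 2): C3/C4 P8 -> B2/B3 P8 similar
  -> R4 @ bar 2 tick 0 v(0, 1): B2/A3 m7 untreated
  -> R7 @ bar 3 tick 0 v(1,): A3->B2 leap 10st
  -> R2 @ bar 4 tick 0 v(0, 2): G2/B3 M3 -> F2/C3 P5 similar
  -> R7 @ bar 4 tick 0 v(2,): B3->C3 leap 11st
  -> R1 @ bar 5 tick 0 v(0, 2): F2/C3 P5 -> G2/D3 P5 similar
  -> R2 @ bar 5 tick 0 v(0, 1): F2/A2 M3 -> G2/G3 P8 similar
  -> R3 @ bar 5 tick 0 v(1, 2): G3 above D3
  -> R7 @ bar 5 tick 0 v(1,): A2->G3 leap 10st
  -> R3 @ bar 5 tick 1 v(1, 2): G3 above D3
  -> R3 @ bar 5 tick 2 v(1, 2): G3 above D3
  -> R3 @ bar 5 tick 3 v(1, 2): G3 above D3
  -> R2 @ bar 6 tick 0 v(0, 2): G2/D3 P5 -> E3/E4 P8 similar
  -> R7 @ bar 6 tick 0 v(2,): D3->E4 leap 14st
  -> R8 @ bar 6 tick 0 v(0, 2): penult P8 not 3rd/6th
  -> R6 @ bar 7 tick 3 v(0, 2): closes on m3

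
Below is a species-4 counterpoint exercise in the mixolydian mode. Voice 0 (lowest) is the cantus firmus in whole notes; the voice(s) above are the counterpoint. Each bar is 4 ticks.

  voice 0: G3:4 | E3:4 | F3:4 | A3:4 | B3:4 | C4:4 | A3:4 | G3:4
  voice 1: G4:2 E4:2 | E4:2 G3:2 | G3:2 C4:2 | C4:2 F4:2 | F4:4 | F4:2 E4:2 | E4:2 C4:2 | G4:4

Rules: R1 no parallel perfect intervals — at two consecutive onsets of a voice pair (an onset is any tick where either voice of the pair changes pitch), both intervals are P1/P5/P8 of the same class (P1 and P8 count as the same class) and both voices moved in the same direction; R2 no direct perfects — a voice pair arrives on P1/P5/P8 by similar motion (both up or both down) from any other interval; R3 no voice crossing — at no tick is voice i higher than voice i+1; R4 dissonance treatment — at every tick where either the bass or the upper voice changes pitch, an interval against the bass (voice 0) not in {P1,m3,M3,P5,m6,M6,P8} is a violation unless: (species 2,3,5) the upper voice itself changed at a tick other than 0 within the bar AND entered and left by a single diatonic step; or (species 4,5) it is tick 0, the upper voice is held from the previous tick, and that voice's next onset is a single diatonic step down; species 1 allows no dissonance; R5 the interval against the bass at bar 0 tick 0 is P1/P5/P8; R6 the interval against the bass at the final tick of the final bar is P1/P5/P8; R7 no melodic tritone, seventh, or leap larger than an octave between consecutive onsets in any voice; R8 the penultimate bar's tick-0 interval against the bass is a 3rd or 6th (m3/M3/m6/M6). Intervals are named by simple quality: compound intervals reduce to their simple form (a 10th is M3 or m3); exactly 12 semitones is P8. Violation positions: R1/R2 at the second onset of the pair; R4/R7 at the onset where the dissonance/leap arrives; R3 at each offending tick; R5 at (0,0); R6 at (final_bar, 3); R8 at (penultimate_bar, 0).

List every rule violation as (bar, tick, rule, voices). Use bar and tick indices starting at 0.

(2, 0, R4, (0, 1))
(6, 0, R8, (0, 1))

bar 0: v0=G3 v1=G4 downbeat P8
bar 1: v0=E3 v1=E4 downbeat P8
bar 2: v0=F3 v1=G3 downbeat M2
bar 3: v0=A3 v1=C4 downbeat m3
bar 4: v0=B3 v1=F4 downbeat TT
bar 5: v0=C4 v1=F4 downbeat P4
bar 6: v0=A3 v1=E4 downbeat P5
bar 7: v0=G3 v1=G4 downbeat P8
  -> R4 @ bar 2 tick 0 v(0, 1): F3/G3 M2 untreated
  -> R8 @ bar 6 tick 0 v(0, 1): penult P5 not 3rd/6th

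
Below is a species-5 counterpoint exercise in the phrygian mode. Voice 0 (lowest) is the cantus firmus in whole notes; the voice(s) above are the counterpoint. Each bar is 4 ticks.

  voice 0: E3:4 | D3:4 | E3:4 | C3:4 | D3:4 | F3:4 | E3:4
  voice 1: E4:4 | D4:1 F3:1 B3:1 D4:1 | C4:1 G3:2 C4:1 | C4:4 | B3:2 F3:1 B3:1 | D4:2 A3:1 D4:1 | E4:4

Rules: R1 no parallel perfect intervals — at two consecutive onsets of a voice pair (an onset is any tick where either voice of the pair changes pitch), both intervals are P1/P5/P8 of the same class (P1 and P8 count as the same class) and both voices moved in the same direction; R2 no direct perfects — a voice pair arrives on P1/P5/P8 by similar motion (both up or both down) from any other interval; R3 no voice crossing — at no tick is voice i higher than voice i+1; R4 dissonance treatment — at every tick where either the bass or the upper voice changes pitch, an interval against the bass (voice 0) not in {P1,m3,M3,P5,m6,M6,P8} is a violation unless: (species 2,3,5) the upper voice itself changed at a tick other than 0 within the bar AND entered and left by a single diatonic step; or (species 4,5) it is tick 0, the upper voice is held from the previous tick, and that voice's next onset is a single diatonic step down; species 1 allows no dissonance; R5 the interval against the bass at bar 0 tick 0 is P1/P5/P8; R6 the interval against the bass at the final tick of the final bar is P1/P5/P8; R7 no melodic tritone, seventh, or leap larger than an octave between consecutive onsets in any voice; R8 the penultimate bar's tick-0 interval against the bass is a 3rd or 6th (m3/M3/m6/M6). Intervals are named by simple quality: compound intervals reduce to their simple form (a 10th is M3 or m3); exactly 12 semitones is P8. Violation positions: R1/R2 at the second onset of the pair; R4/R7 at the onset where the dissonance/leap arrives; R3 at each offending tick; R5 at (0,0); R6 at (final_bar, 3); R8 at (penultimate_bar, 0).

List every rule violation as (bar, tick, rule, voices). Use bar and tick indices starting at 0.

(1, 0, R1, (0, 1))
(1, 2, R7, (1,))
(4, 2, R7, (1,))
(4, 3, R7, (1,))

bar 0: v0=E3 v1=E4 downbeat P8
bar 1: v0=D3 v1=D4 downbeat P8
bar 2: v0=E3 v1=C4 downbeat m6
bar 3: v0=C3 v1=C4 downbeat P8
bar 4: v0=D3 v1=B3 downbeat M6
bar 5: v0=F3 v1=D4 downbeat M6
bar 6: v0=E3 v1=E4 downbeat P8
  -> R1 @ bar 1 tick 0 v(0, 1): E3/E4 P8 -> D3/D4 P8 similar
  -> R7 @ bar 1 tick 2 v(1,): F3->B3 leap 6st
  -> R7 @ bar 4 tick 2 v(1,): B3->F3 leap 6st
  -> R7 @ bar 4 tick 3 v(1,): F3->B3 leap 6st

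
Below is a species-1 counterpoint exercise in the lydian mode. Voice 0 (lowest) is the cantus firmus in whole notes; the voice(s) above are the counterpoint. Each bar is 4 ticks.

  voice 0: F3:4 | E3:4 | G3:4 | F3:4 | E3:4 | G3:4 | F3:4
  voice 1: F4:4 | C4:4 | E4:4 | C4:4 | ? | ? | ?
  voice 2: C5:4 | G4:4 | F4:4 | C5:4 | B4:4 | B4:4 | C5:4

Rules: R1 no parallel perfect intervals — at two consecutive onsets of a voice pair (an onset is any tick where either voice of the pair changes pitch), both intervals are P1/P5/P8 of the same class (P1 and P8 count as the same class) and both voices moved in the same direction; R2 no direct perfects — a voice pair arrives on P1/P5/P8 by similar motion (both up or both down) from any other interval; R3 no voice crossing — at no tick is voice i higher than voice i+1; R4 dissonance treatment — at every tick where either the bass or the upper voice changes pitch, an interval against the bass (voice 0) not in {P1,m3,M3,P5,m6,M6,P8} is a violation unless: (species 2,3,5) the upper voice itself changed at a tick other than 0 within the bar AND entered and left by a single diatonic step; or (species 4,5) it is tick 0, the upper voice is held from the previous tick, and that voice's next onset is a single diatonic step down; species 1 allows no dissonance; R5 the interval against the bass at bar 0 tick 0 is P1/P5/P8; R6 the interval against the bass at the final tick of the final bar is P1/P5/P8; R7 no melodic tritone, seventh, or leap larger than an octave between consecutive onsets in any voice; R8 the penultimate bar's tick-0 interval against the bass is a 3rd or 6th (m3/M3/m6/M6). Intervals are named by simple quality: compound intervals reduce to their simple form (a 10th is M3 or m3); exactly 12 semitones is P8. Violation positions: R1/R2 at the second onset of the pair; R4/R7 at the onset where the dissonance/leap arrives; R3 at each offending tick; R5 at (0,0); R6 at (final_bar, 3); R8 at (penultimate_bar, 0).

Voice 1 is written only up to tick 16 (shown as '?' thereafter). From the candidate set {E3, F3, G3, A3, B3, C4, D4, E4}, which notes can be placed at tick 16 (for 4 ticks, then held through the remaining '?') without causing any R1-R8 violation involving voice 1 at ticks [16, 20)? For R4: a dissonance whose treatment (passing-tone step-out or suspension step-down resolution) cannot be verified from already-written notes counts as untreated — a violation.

E3: violates R2
F3: violates R4
G3: legal
A3: violates R4
B3: violates R1
C4: legal
D4: violates R4
E4: legal

{C4, E4, G3}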